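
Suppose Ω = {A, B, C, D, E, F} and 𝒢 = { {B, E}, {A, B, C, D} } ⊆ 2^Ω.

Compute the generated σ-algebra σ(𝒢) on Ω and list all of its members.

Seed the family with 𝒢 together with ∅ and Ω: { {}, {B, E}, {A, B, C, D}, Ω }.
Round 1: +3 →
  {E, F}  = Ω∖{A, B, C, D}
  {A, C, D, F}  = Ω∖{B, E}
  {A, B, C, D, E}  = {B, E} ∪ {A, B, C, D}
  |family| = 7
Round 2 adds 4:
  {F}  = Ω∖{A, B, C, D, E}
  {B, E, F}  = {B, E} ∪ {E, F}
  {A, B, C, D, F}  = {A, C, D, F} ∪ {A, B, C, D}
  {A, C, D, E, F}  = {E, F} ∪ {A, C, D, F}
  |family| = 11
Round 3: 3 new —
  {B}  = Ω∖{A, C, D, E, F}
  {E}  = Ω∖{A, B, C, D, F}
  {A, C, D}  = Ω∖{B, E, F}
  |family| = 14
Round 4: 2 new —
  {B, F}  = {B} ∪ {F}
  {A, C, D, E}  = {A, C, D} ∪ {E}
  |family| = 16
Round 5: already closed under ᶜ and ∪.

|σ(𝒢)| = 16.  σ(𝒢) = { {}, {B}, {E}, {F}, {B, E}, {B, F}, {E, F}, {A, C, D}, {B, E, F}, {A, B, C, D}, {A, C, D, E}, {A, C, D, F}, {A, B, C, D, E}, {A, B, C, D, F}, {A, C, D, E, F}, Ω }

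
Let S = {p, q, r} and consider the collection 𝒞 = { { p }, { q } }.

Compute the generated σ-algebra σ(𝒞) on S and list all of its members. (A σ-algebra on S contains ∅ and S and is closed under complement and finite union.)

Begin from { {  }, { p }, { q }, S } (that is, 𝒞 plus ∅ and S).
Round 1 (3 new):
  { p, q }  = { p } ∪ { q }
  { p, r }  = S∖{ q }
  { q, r }  = S∖{ p }
  |family| = 7
Round 2 adds 1:
  { r }  = S∖{ p, q }
  |family| = 8
Round 3: no new sets; the family is a σ-algebra.

Therefore σ(𝒞) = { {  }, { p }, { q }, { r }, { p, q }, { p, r }, { q, r }, S } (|σ(𝒞)| = 8).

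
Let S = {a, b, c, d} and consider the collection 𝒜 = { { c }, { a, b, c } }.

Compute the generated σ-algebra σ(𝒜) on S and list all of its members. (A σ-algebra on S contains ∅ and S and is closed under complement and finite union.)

σ(𝒜) = { ∅, { c }, { d }, { a, b }, { c, d }, { a, b, c }, { a, b, d }, S }

Derivation:
Seed the family with 𝒜 together with ∅ and S: { ∅, { c }, { a, b, c }, S }.
Iteration 1. New:
  { d }  = ᶜ of { a, b, c }
  { a, b, d }  = ᶜ of { c }
  |family| = 6
Iteration 2: +1 →
  { c, d }  = { c } ∪ { d }
  |family| = 7
Iteration 3: +1 →
  { a, b }  = ᶜ of { c, d }
  |family| = 8
Iteration 4: no new sets; the family is a σ-algebra.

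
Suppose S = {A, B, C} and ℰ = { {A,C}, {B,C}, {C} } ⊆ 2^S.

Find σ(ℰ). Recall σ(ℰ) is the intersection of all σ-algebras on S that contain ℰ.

σ(ℰ) = { {}, {A}, {B}, {C}, {A,B}, {A,C}, {B,C}, S }

Trace:
Begin from { {}, {C}, {A,C}, {B,C}, S } (that is, ℰ plus ∅ and S).
Iteration 1 (3 new):
  {A}  = S∖{B,C}
  {B}  = S∖{A,C}
  {A,B}  = S∖{C}
  — 8 sets.
Iteration 2: closed — nothing new.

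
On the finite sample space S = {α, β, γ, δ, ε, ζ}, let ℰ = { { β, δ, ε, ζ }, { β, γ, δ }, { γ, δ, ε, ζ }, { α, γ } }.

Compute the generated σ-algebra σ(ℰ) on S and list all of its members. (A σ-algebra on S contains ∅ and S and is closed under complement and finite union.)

σ(ℰ) = { {  }, { α }, { β }, { γ }, { δ }, { α, β }, { α, γ }, { α, δ }, { β, γ }, { β, δ }, { γ, δ }, { ε, ζ }, { α, β, γ }, { α, β, δ }, { α, γ, δ }, { α, ε, ζ }, { β, γ, δ }, { β, ε, ζ }, { γ, ε, ζ }, { δ, ε, ζ }, { α, β, γ, δ }, { α, β, ε, ζ }, { α, γ, ε, ζ }, { α, δ, ε, ζ }, { β, γ, ε, ζ }, { β, δ, ε, ζ }, { γ, δ, ε, ζ }, { α, β, γ, ε, ζ }, { α, β, δ, ε, ζ }, { α, γ, δ, ε, ζ }, { β, γ, δ, ε, ζ }, S }

Derivation:
Take S₀ = ℰ ∪ {∅, S} = { {  }, { α, γ }, { β, γ, δ }, { β, δ, ε, ζ }, { γ, δ, ε, ζ }, S }.
Pass 1 (5 new):
  { α, β }  = S∖{ γ, δ, ε, ζ }
  { α, ε, ζ }  = S∖{ β, γ, δ }
  { α, β, γ, δ }  = { β, γ, δ } ∪ { α, γ }
  { α, γ, δ, ε, ζ }  = { α, γ } ∪ { γ, δ, ε, ζ }
  { β, γ, δ, ε, ζ }  = { β, δ, ε, ζ } ∪ { β, γ, δ }
Pass 2: +7 →
  { α }  = S∖{ β, γ, δ, ε, ζ }
  { β }  = S∖{ α, γ, δ, ε, ζ }
  { ε, ζ }  = S∖{ α, β, γ, δ }
  { α, β, γ }  = { α, β } ∪ { α, γ }
  { α, β, ε, ζ }  = { α, β } ∪ { α, ε, ζ }
  { α, γ, ε, ζ }  = { α, ε, ζ } ∪ { α, γ }
  { α, β, δ, ε, ζ }  = { α, β } ∪ { β, δ, ε, ζ }
Pass 3 adds 6:
  { γ }  = S∖{ α, β, δ, ε, ζ }
  { β, δ }  = S∖{ α, γ, ε, ζ }
  { γ, δ }  = S∖{ α, β, ε, ζ }
  { β, ε, ζ }  = { ε, ζ } ∪ { β }
  { δ, ε, ζ }  = S∖{ α, β, γ }
  { α, β, γ, ε, ζ }  = { α, γ, ε, ζ } ∪ { α, β, γ }
Pass 4: +7 →
  { δ }  = S∖{ α, β, γ, ε, ζ }
  { β, γ }  = { β } ∪ { γ }
  { α, β, δ }  = { α, β } ∪ { β, δ }
  { α, γ, δ }  = S∖{ β, ε, ζ }
  { γ, ε, ζ }  = { ε, ζ } ∪ { γ }
  { α, δ, ε, ζ }  = { α, ε, ζ } ∪ { δ, ε, ζ }
  { β, γ, ε, ζ }  = { β, ε, ζ } ∪ { γ }
Pass 5: 1 new —
  { α, δ }  = S∖{ β, γ, ε, ζ }
Pass 6: closed — nothing new.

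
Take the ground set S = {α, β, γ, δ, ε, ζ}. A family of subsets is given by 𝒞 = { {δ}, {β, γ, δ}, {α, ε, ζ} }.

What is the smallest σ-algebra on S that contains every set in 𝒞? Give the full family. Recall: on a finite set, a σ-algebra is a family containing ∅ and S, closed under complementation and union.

|σ(𝒞)| = 8.  σ(𝒞) = { ∅, {δ}, {β, γ}, {α, ε, ζ}, {β, γ, δ}, {α, δ, ε, ζ}, {α, β, γ, ε, ζ}, S }

Trace:
Take S₀ = 𝒞 ∪ {∅, S} = { ∅, {δ}, {α, ε, ζ}, {β, γ, δ}, S }.
Iteration 1: 2 new —
  {α, δ, ε, ζ}  = {α, ε, ζ} ∪ {δ}
  {α, β, γ, ε, ζ}  = ᶜ of {δ}
  (now 7)
Iteration 2 adds 1:
  {β, γ}  = ᶜ of {α, δ, ε, ζ}
  (now 8)
Iteration 3: closed — nothing new.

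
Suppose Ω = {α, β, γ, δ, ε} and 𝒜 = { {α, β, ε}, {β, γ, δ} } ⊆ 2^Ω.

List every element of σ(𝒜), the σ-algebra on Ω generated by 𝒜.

σ(𝒜) (8 sets): { {}, {β}, {α, ε}, {γ, δ}, {α, β, ε}, {β, γ, δ}, {α, γ, δ, ε}, Ω }

Trace:
Initial family (4 sets): { {}, {α, β, ε}, {β, γ, δ}, Ω }.
Pass 1: 2 new —
  {α, ε}  = Ω∖{β, γ, δ}
  {γ, δ}  = Ω∖{α, β, ε}
  [6 total]
Pass 2: +1 →
  {α, γ, δ, ε}  = {γ, δ} ∪ {α, ε}
  [7 total]
Pass 3 adds 1:
  {β}  = Ω∖{α, γ, δ, ε}
  [8 total]
After Pass 4 the family is unchanged; done.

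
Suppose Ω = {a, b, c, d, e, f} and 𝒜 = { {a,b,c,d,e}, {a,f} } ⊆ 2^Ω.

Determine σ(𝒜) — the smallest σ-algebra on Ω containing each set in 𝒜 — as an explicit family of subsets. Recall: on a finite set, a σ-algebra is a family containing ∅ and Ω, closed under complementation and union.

Seed the family with 𝒜 together with ∅ and Ω: { {}, {a,f}, {a,b,c,d,e}, Ω }.
Pass 1 adds 2:
  {f}  = {a,b,c,d,e}ᶜ
  {b,c,d,e}  = {a,f}ᶜ
  (now 6)
Pass 2 adds 1:
  {b,c,d,e,f}  = {b,c,d,e} ∪ {f}
  (now 7)
Pass 3: 1 new —
  {a}  = {b,c,d,e,f}ᶜ
  (now 8)
Pass 4: closed — nothing new.

Hence σ(𝒜) has 8 members: { {}, {a}, {f}, {a,f}, {b,c,d,e}, {a,b,c,d,e}, {b,c,d,e,f}, Ω }.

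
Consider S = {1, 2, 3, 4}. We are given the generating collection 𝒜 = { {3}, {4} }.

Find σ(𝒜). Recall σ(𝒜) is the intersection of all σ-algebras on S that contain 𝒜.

Seed the family with 𝒜 together with ∅ and S: { {}, {3}, {4}, S }.
Round 1 (3 new):
  {3, 4}  = {3} ∪ {4}
  {1, 2, 3}  = S∖{4}
  {1, 2, 4}  = S∖{3}
  (now 7)
Round 2. New:
  {1, 2}  = S∖{3, 4}
  (now 8)
Round 3: closed — nothing new.

|σ(𝒜)| = 8.  σ(𝒜) = { {}, {3}, {4}, {1, 2}, {3, 4}, {1, 2, 3}, {1, 2, 4}, S }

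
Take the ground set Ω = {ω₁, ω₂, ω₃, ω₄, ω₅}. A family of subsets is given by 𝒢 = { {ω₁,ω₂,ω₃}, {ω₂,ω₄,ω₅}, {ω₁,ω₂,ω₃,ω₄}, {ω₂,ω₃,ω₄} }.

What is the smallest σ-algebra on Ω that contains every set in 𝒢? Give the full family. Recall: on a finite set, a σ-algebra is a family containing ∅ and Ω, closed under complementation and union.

σ(𝒢) = { {}, {ω₁}, {ω₂}, {ω₃}, {ω₄}, {ω₅}, {ω₁,ω₂}, {ω₁,ω₃}, {ω₁,ω₄}, {ω₁,ω₅}, {ω₂,ω₃}, {ω₂,ω₄}, {ω₂,ω₅}, {ω₃,ω₄}, {ω₃,ω₅}, {ω₄,ω₅}, {ω₁,ω₂,ω₃}, {ω₁,ω₂,ω₄}, {ω₁,ω₂,ω₅}, {ω₁,ω₃,ω₄}, {ω₁,ω₃,ω₅}, {ω₁,ω₄,ω₅}, {ω₂,ω₃,ω₄}, {ω₂,ω₃,ω₅}, {ω₂,ω₄,ω₅}, {ω₃,ω₄,ω₅}, {ω₁,ω₂,ω₃,ω₄}, {ω₁,ω₂,ω₃,ω₅}, {ω₁,ω₂,ω₄,ω₅}, {ω₁,ω₃,ω₄,ω₅}, {ω₂,ω₃,ω₄,ω₅}, Ω }

Working:
Take S₀ = 𝒢 ∪ {∅, Ω} = { {}, {ω₁,ω₂,ω₃}, {ω₂,ω₃,ω₄}, {ω₂,ω₄,ω₅}, {ω₁,ω₂,ω₃,ω₄}, Ω }.
Iteration 1. New:
  {ω₅}  = ᶜ of {ω₁,ω₂,ω₃,ω₄}
  {ω₁,ω₃}  = ᶜ of {ω₂,ω₄,ω₅}
  {ω₁,ω₅}  = ᶜ of {ω₂,ω₃,ω₄}
  {ω₄,ω₅}  = ᶜ of {ω₁,ω₂,ω₃}
  {ω₂,ω₃,ω₄,ω₅}  = {ω₂,ω₃,ω₄} ∪ {ω₂,ω₄,ω₅}
  — 11 sets.
Iteration 2 adds 6:
  {ω₁}  = ᶜ of {ω₂,ω₃,ω₄,ω₅}
  {ω₁,ω₃,ω₅}  = {ω₅} ∪ {ω₁,ω₃}
  {ω₁,ω₄,ω₅}  = {ω₄,ω₅} ∪ {ω₁,ω₅}
  {ω₁,ω₂,ω₃,ω₅}  = {ω₁,ω₂,ω₃} ∪ {ω₅}
  {ω₁,ω₂,ω₄,ω₅}  = {ω₁,ω₅} ∪ {ω₂,ω₄,ω₅}
  {ω₁,ω₃,ω₄,ω₅}  = {ω₄,ω₅} ∪ {ω₁,ω₃}
  — 17 sets.
Iteration 3 (5 new):
  {ω₂}  = ᶜ of {ω₁,ω₃,ω₄,ω₅}
  {ω₃}  = ᶜ of {ω₁,ω₂,ω₄,ω₅}
  {ω₄}  = ᶜ of {ω₁,ω₂,ω₃,ω₅}
  {ω₂,ω₃}  = ᶜ of {ω₁,ω₄,ω₅}
  {ω₂,ω₄}  = ᶜ of {ω₁,ω₃,ω₅}
  — 22 sets.
Iteration 4 adds 10:
  {ω₁,ω₂}  = {ω₂} ∪ {ω₁}
  {ω₁,ω₄}  = {ω₄} ∪ {ω₁}
  {ω₂,ω₅}  = {ω₂} ∪ {ω₅}
  {ω₃,ω₄}  = {ω₃} ∪ {ω₄}
  {ω₃,ω₅}  = {ω₅} ∪ {ω₃}
  {ω₁,ω₂,ω₄}  = {ω₂,ω₄} ∪ {ω₁}
  {ω₁,ω₂,ω₅}  = {ω₂} ∪ {ω₁,ω₅}
  {ω₁,ω₃,ω₄}  = {ω₁,ω₃} ∪ {ω₄}
  {ω₂,ω₃,ω₅}  = {ω₅} ∪ {ω₂,ω₃}
  {ω₃,ω₄,ω₅}  = {ω₄,ω₅} ∪ {ω₃}
  — 32 sets.
Iteration 5: closed — nothing new.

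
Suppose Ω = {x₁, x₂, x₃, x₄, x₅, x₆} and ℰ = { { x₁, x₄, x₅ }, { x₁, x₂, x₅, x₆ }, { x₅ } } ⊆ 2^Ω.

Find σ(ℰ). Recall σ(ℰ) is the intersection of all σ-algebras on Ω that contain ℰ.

Initial family (5 sets): { {}, { x₅ }, { x₁, x₄, x₅ }, { x₁, x₂, x₅, x₆ }, Ω }.
Pass 1: 4 new —
  { x₃, x₄ }  = { x₁, x₂, x₅, x₆ }ᶜ
  { x₂, x₃, x₆ }  = { x₁, x₄, x₅ }ᶜ
  { x₁, x₂, x₃, x₄, x₆ }  = { x₅ }ᶜ
  { x₁, x₂, x₄, x₅, x₆ }  = { x₁, x₄, x₅ } ∪ { x₁, x₂, x₅, x₆ }
  |family| = 9
Pass 2 (6 new):
  { x₃ }  = { x₁, x₂, x₄, x₅, x₆ }ᶜ
  { x₃, x₄, x₅ }  = { x₃, x₄ } ∪ { x₅ }
  { x₁, x₃, x₄, x₅ }  = { x₁, x₄, x₅ } ∪ { x₃, x₄ }
  { x₂, x₃, x₄, x₆ }  = { x₃, x₄ } ∪ { x₂, x₃, x₆ }
  { x₂, x₃, x₅, x₆ }  = { x₂, x₃, x₆ } ∪ { x₅ }
  { x₁, x₂, x₃, x₅, x₆ }  = { x₂, x₃, x₆ } ∪ { x₁, x₂, x₅, x₆ }
  |family| = 15
Pass 3: 7 new —
  { x₄ }  = { x₁, x₂, x₃, x₅, x₆ }ᶜ
  { x₁, x₄ }  = { x₂, x₃, x₅, x₆ }ᶜ
  { x₁, x₅ }  = { x₂, x₃, x₄, x₆ }ᶜ
  { x₂, x₆ }  = { x₁, x₃, x₄, x₅ }ᶜ
  { x₃, x₅ }  = { x₃ } ∪ { x₅ }
  { x₁, x₂, x₆ }  = { x₃, x₄, x₅ }ᶜ
  { x₂, x₃, x₄, x₅, x₆ }  = { x₃, x₄, x₅ } ∪ { x₂, x₃, x₄, x₆ }
  |family| = 22
Pass 4. New:
  { x₁ }  = { x₂, x₃, x₄, x₅, x₆ }ᶜ
  { x₄, x₅ }  = { x₅ } ∪ { x₄ }
  { x₁, x₃, x₄ }  = { x₃, x₄ } ∪ { x₁, x₄ }
  { x₁, x₃, x₅ }  = { x₁, x₅ } ∪ { x₃, x₅ }
  { x₂, x₄, x₆ }  = { x₂, x₆ } ∪ { x₄ }
  { x₂, x₅, x₆ }  = { x₂, x₆ } ∪ { x₅ }
  { x₁, x₂, x₃, x₆ }  = { x₂, x₃, x₆ } ∪ { x₁, x₂, x₆ }
  { x₁, x₂, x₄, x₆ }  = { x₃, x₅ }ᶜ
  |family| = 30
Pass 5: 2 new —
  { x₁, x₃ }  = { x₁ } ∪ { x₃ }
  { x₂, x₄, x₅, x₆ }  = { x₂, x₄, x₆ } ∪ { x₂, x₅, x₆ }
  |family| = 32
Pass 6: closed — nothing new.

Hence σ(ℰ) has 32 members: { {}, { x₁ }, { x₃ }, { x₄ }, { x₅ }, { x₁, x₃ }, { x₁, x₄ }, { x₁, x₅ }, { x₂, x₆ }, { x₃, x₄ }, { x₃, x₅ }, { x₄, x₅ }, { x₁, x₂, x₆ }, { x₁, x₃, x₄ }, { x₁, x₃, x₅ }, { x₁, x₄, x₅ }, { x₂, x₃, x₆ }, { x₂, x₄, x₆ }, { x₂, x₅, x₆ }, { x₃, x₄, x₅ }, { x₁, x₂, x₃, x₆ }, { x₁, x₂, x₄, x₆ }, { x₁, x₂, x₅, x₆ }, { x₁, x₃, x₄, x₅ }, { x₂, x₃, x₄, x₆ }, { x₂, x₃, x₅, x₆ }, { x₂, x₄, x₅, x₆ }, { x₁, x₂, x₃, x₄, x₆ }, { x₁, x₂, x₃, x₅, x₆ }, { x₁, x₂, x₄, x₅, x₆ }, { x₂, x₃, x₄, x₅, x₆ }, Ω }.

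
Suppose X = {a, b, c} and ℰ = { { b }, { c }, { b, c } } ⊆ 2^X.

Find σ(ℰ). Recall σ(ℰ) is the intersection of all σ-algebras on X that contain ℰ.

σ(ℰ) = { {}, { a }, { b }, { c }, { a, b }, { a, c }, { b, c }, X }

Trace:
Initial family (5 sets): { {}, { b }, { c }, { b, c }, X }.
Step 1: 3 new —
  { a }  = ᶜ of { b, c }
  { a, b }  = ᶜ of { c }
  { a, c }  = ᶜ of { b }
  [8 total]
Step 2: stable.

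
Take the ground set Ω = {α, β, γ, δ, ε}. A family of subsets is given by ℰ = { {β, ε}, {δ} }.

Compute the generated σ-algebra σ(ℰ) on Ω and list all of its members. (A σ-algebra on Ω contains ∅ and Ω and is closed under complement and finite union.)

Seed the family with ℰ together with ∅ and Ω: { {}, {δ}, {β, ε}, Ω }.
Step 1 adds 3:
  {α, γ, δ}  = complement {β, ε}
  {β, δ, ε}  = {β, ε} ∪ {δ}
  {α, β, γ, ε}  = complement {δ}
  (now 7)
Step 2: 1 new —
  {α, γ}  = complement {β, δ, ε}
  (now 8)
Step 3: stable.

σ(ℰ) = { {}, {δ}, {α, γ}, {β, ε}, {α, γ, δ}, {β, δ, ε}, {α, β, γ, ε}, Ω }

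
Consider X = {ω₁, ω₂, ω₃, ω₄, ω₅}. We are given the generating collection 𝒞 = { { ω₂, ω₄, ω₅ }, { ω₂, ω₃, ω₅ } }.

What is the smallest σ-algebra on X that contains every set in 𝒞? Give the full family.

Take S₀ = 𝒞 ∪ {∅, X} = { ∅, { ω₂, ω₃, ω₅ }, { ω₂, ω₄, ω₅ }, X }.
Round 1. New:
  { ω₁, ω₃ }  = ᶜ of { ω₂, ω₄, ω₅ }
  { ω₁, ω₄ }  = ᶜ of { ω₂, ω₃, ω₅ }
  { ω₂, ω₃, ω₄, ω₅ }  = { ω₂, ω₄, ω₅ } ∪ { ω₂, ω₃, ω₅ }
Round 2: 4 new —
  { ω₁ }  = ᶜ of { ω₂, ω₃, ω₄, ω₅ }
  { ω₁, ω₃, ω₄ }  = { ω₁, ω₄ } ∪ { ω₁, ω₃ }
  { ω₁, ω₂, ω₃, ω₅ }  = { ω₂, ω₃, ω₅ } ∪ { ω₁, ω₃ }
  { ω₁, ω₂, ω₄, ω₅ }  = { ω₁, ω₄ } ∪ { ω₂, ω₄, ω₅ }
Round 3 adds 3:
  { ω₃ }  = ᶜ of { ω₁, ω₂, ω₄, ω₅ }
  { ω₄ }  = ᶜ of { ω₁, ω₂, ω₃, ω₅ }
  { ω₂, ω₅ }  = ᶜ of { ω₁, ω₃, ω₄ }
Round 4 (2 new):
  { ω₃, ω₄ }  = { ω₃ } ∪ { ω₄ }
  { ω₁, ω₂, ω₅ }  = { ω₂, ω₅ } ∪ { ω₁ }
Round 5 adds nothing — fixpoint reached.

|σ(𝒞)| = 16.  σ(𝒞) = { ∅, { ω₁ }, { ω₃ }, { ω₄ }, { ω₁, ω₃ }, { ω₁, ω₄ }, { ω₂, ω₅ }, { ω₃, ω₄ }, { ω₁, ω₂, ω₅ }, { ω₁, ω₃, ω₄ }, { ω₂, ω₃, ω₅ }, { ω₂, ω₄, ω₅ }, { ω₁, ω₂, ω₃, ω₅ }, { ω₁, ω₂, ω₄, ω₅ }, { ω₂, ω₃, ω₄, ω₅ }, X }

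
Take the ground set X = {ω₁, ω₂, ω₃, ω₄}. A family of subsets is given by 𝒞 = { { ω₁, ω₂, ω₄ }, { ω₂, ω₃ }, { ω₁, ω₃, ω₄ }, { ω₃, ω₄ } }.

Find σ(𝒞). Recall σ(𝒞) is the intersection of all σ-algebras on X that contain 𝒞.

σ(𝒞) = { {}, { ω₁ }, { ω₂ }, { ω₃ }, { ω₄ }, { ω₁, ω₂ }, { ω₁, ω₃ }, { ω₁, ω₄ }, { ω₂, ω₃ }, { ω₂, ω₄ }, { ω₃, ω₄ }, { ω₁, ω₂, ω₃ }, { ω₁, ω₂, ω₄ }, { ω₁, ω₃, ω₄ }, { ω₂, ω₃, ω₄ }, X }

Working:
Start: 𝒞 ∪ {∅, X} = { {}, { ω₂, ω₃ }, { ω₃, ω₄ }, { ω₁, ω₂, ω₄ }, { ω₁, ω₃, ω₄ }, X }.
Iteration 1 (5 new):
  { ω₂ }  = ᶜ of { ω₁, ω₃, ω₄ }
  { ω₃ }  = ᶜ of { ω₁, ω₂, ω₄ }
  { ω₁, ω₂ }  = ᶜ of { ω₃, ω₄ }
  { ω₁, ω₄ }  = ᶜ of { ω₂, ω₃ }
  { ω₂, ω₃, ω₄ }  = { ω₃, ω₄ } ∪ { ω₂, ω₃ }
  |family| = 11
Iteration 2. New:
  { ω₁ }  = ᶜ of { ω₂, ω₃, ω₄ }
  { ω₁, ω₂, ω₃ }  = { ω₁, ω₂ } ∪ { ω₃ }
  |family| = 13
Iteration 3 (2 new):
  { ω₄ }  = ᶜ of { ω₁, ω₂, ω₃ }
  { ω₁, ω₃ }  = { ω₃ } ∪ { ω₁ }
  |family| = 15
Iteration 4. New:
  { ω₂, ω₄ }  = ᶜ of { ω₁, ω₃ }
  |family| = 16
Iteration 5 adds nothing — fixpoint reached.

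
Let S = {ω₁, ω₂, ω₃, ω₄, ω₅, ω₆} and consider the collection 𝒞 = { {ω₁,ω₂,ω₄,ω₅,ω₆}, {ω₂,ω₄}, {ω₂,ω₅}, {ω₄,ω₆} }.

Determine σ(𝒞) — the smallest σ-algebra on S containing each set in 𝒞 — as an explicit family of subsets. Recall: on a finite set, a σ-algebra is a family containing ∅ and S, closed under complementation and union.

Take S₀ = 𝒞 ∪ {∅, S} = { {}, {ω₂,ω₄}, {ω₂,ω₅}, {ω₄,ω₆}, {ω₁,ω₂,ω₄,ω₅,ω₆}, S }.
Pass 1 adds 7:
  {ω₃}  = {ω₁,ω₂,ω₄,ω₅,ω₆}ᶜ
  {ω₂,ω₄,ω₅}  = {ω₂,ω₅} ∪ {ω₂,ω₄}
  {ω₂,ω₄,ω₆}  = {ω₄,ω₆} ∪ {ω₂,ω₄}
  {ω₁,ω₂,ω₃,ω₅}  = {ω₄,ω₆}ᶜ
  {ω₁,ω₃,ω₄,ω₆}  = {ω₂,ω₅}ᶜ
  {ω₁,ω₃,ω₅,ω₆}  = {ω₂,ω₄}ᶜ
  {ω₂,ω₄,ω₅,ω₆}  = {ω₂,ω₅} ∪ {ω₄,ω₆}
  [13 total]
Pass 2: 13 new —
  {ω₁,ω₃}  = {ω₂,ω₄,ω₅,ω₆}ᶜ
  {ω₁,ω₃,ω₅}  = {ω₂,ω₄,ω₆}ᶜ
  {ω₁,ω₃,ω₆}  = {ω₂,ω₄,ω₅}ᶜ
  {ω₂,ω₃,ω₄}  = {ω₃} ∪ {ω₂,ω₄}
  {ω₂,ω₃,ω₅}  = {ω₂,ω₅} ∪ {ω₃}
  {ω₃,ω₄,ω₆}  = {ω₃} ∪ {ω₄,ω₆}
  {ω₂,ω₃,ω₄,ω₅}  = {ω₃} ∪ {ω₂,ω₄,ω₅}
  {ω₂,ω₃,ω₄,ω₆}  = {ω₂,ω₄,ω₆} ∪ {ω₃}
  {ω₁,ω₂,ω₃,ω₄,ω₅}  = {ω₁,ω₂,ω₃,ω₅} ∪ {ω₂,ω₄}
  {ω₁,ω₂,ω₃,ω₄,ω₆}  = {ω₂,ω₄,ω₆} ∪ {ω₁,ω₃,ω₄,ω₆}
  {ω₁,ω₂,ω₃,ω₅,ω₆}  = {ω₁,ω₃,ω₅,ω₆} ∪ {ω₂,ω₅}
  {ω₁,ω₃,ω₄,ω₅,ω₆}  = {ω₁,ω₃,ω₅,ω₆} ∪ {ω₁,ω₃,ω₄,ω₆}
  {ω₂,ω₃,ω₄,ω₅,ω₆}  = {ω₃} ∪ {ω₂,ω₄,ω₅,ω₆}
  [26 total]
Pass 3 adds 11:
  {ω₁}  = {ω₂,ω₃,ω₄,ω₅,ω₆}ᶜ
  {ω₂}  = {ω₁,ω₃,ω₄,ω₅,ω₆}ᶜ
  {ω₄}  = {ω₁,ω₂,ω₃,ω₅,ω₆}ᶜ
  {ω₅}  = {ω₁,ω₂,ω₃,ω₄,ω₆}ᶜ
  {ω₆}  = {ω₁,ω₂,ω₃,ω₄,ω₅}ᶜ
  {ω₁,ω₅}  = {ω₂,ω₃,ω₄,ω₆}ᶜ
  {ω₁,ω₆}  = {ω₂,ω₃,ω₄,ω₅}ᶜ
  {ω₁,ω₂,ω₅}  = {ω₃,ω₄,ω₆}ᶜ
  {ω₁,ω₄,ω₆}  = {ω₂,ω₃,ω₅}ᶜ
  {ω₁,ω₅,ω₆}  = {ω₂,ω₃,ω₄}ᶜ
  {ω₁,ω₂,ω₃,ω₄}  = {ω₁,ω₃} ∪ {ω₂,ω₃,ω₄}
  [37 total]
Pass 4 (24 new):
  {ω₁,ω₂}  = {ω₁} ∪ {ω₂}
  {ω₁,ω₄}  = {ω₁} ∪ {ω₄}
  {ω₂,ω₃}  = {ω₂} ∪ {ω₃}
  {ω₂,ω₆}  = {ω₂} ∪ {ω₆}
  {ω₃,ω₄}  = {ω₃} ∪ {ω₄}
  {ω₃,ω₅}  = {ω₅} ∪ {ω₃}
  {ω₃,ω₆}  = {ω₆} ∪ {ω₃}
  {ω₄,ω₅}  = {ω₅} ∪ {ω₄}
  {ω₅,ω₆}  = {ω₁,ω₂,ω₃,ω₄}ᶜ
  {ω₁,ω₂,ω₃}  = {ω₂} ∪ {ω₁,ω₃}
  {ω₁,ω₂,ω₄}  = {ω₁} ∪ {ω₂,ω₄}
  {ω₁,ω₂,ω₆}  = {ω₁,ω₆} ∪ {ω₂}
  {ω₁,ω₃,ω₄}  = {ω₁,ω₃} ∪ {ω₄}
  {ω₁,ω₄,ω₅}  = {ω₁,ω₅} ∪ {ω₄}
  {ω₂,ω₅,ω₆}  = {ω₂,ω₅} ∪ {ω₆}
  {ω₄,ω₅,ω₆}  = {ω₅} ∪ {ω₄,ω₆}
  {ω₁,ω₂,ω₃,ω₆}  = {ω₁,ω₃,ω₆} ∪ {ω₂}
  {ω₁,ω₂,ω₄,ω₅}  = {ω₁} ∪ {ω₂,ω₄,ω₅}
  {ω₁,ω₂,ω₄,ω₆}  = {ω₂,ω₄,ω₆} ∪ {ω₁}
  {ω₁,ω₂,ω₅,ω₆}  = {ω₂,ω₅} ∪ {ω₁,ω₆}
  {ω₁,ω₃,ω₄,ω₅}  = {ω₁,ω₃,ω₅} ∪ {ω₄}
  {ω₁,ω₄,ω₅,ω₆}  = {ω₁,ω₄,ω₆} ∪ {ω₅}
  {ω₂,ω₃,ω₅,ω₆}  = {ω₆} ∪ {ω₂,ω₃,ω₅}
  {ω₃,ω₄,ω₅,ω₆}  = {ω₅} ∪ {ω₃,ω₄,ω₆}
  [61 total]
Pass 5: 3 new —
  {ω₂,ω₃,ω₆}  = {ω₁,ω₄,ω₅}ᶜ
  {ω₃,ω₄,ω₅}  = {ω₁,ω₂,ω₆}ᶜ
  {ω₃,ω₅,ω₆}  = {ω₁,ω₂,ω₄}ᶜ
  [64 total]
Pass 6: already closed under ᶜ and ∪.

|σ(𝒞)| = 64.  σ(𝒞) = { {}, {ω₁}, {ω₂}, {ω₃}, {ω₄}, {ω₅}, {ω₆}, {ω₁,ω₂}, {ω₁,ω₃}, {ω₁,ω₄}, {ω₁,ω₅}, {ω₁,ω₆}, {ω₂,ω₃}, {ω₂,ω₄}, {ω₂,ω₅}, {ω₂,ω₆}, {ω₃,ω₄}, {ω₃,ω₅}, {ω₃,ω₆}, {ω₄,ω₅}, {ω₄,ω₆}, {ω₅,ω₆}, {ω₁,ω₂,ω₃}, {ω₁,ω₂,ω₄}, {ω₁,ω₂,ω₅}, {ω₁,ω₂,ω₆}, {ω₁,ω₃,ω₄}, {ω₁,ω₃,ω₅}, {ω₁,ω₃,ω₆}, {ω₁,ω₄,ω₅}, {ω₁,ω₄,ω₆}, {ω₁,ω₅,ω₆}, {ω₂,ω₃,ω₄}, {ω₂,ω₃,ω₅}, {ω₂,ω₃,ω₆}, {ω₂,ω₄,ω₅}, {ω₂,ω₄,ω₆}, {ω₂,ω₅,ω₆}, {ω₃,ω₄,ω₅}, {ω₃,ω₄,ω₆}, {ω₃,ω₅,ω₆}, {ω₄,ω₅,ω₆}, {ω₁,ω₂,ω₃,ω₄}, {ω₁,ω₂,ω₃,ω₅}, {ω₁,ω₂,ω₃,ω₆}, {ω₁,ω₂,ω₄,ω₅}, {ω₁,ω₂,ω₄,ω₆}, {ω₁,ω₂,ω₅,ω₆}, {ω₁,ω₃,ω₄,ω₅}, {ω₁,ω₃,ω₄,ω₆}, {ω₁,ω₃,ω₅,ω₆}, {ω₁,ω₄,ω₅,ω₆}, {ω₂,ω₃,ω₄,ω₅}, {ω₂,ω₃,ω₄,ω₆}, {ω₂,ω₃,ω₅,ω₆}, {ω₂,ω₄,ω₅,ω₆}, {ω₃,ω₄,ω₅,ω₆}, {ω₁,ω₂,ω₃,ω₄,ω₅}, {ω₁,ω₂,ω₃,ω₄,ω₆}, {ω₁,ω₂,ω₃,ω₅,ω₆}, {ω₁,ω₂,ω₄,ω₅,ω₆}, {ω₁,ω₃,ω₄,ω₅,ω₆}, {ω₂,ω₃,ω₄,ω₅,ω₆}, S }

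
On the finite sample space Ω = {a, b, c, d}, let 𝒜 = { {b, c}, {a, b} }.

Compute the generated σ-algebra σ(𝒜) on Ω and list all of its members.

Start: 𝒜 ∪ {∅, Ω} = { {}, {a, b}, {b, c}, Ω }.
Round 1. New:
  {a, d}  = {b, c}ᶜ
  {c, d}  = {a, b}ᶜ
  {a, b, c}  = {a, b} ∪ {b, c}
  |family| = 7
Round 2 (4 new):
  {d}  = {a, b, c}ᶜ
  {a, b, d}  = {a, d} ∪ {a, b}
  {a, c, d}  = {c, d} ∪ {a, d}
  {b, c, d}  = {c, d} ∪ {b, c}
  |family| = 11
Round 3. New:
  {a}  = {b, c, d}ᶜ
  {b}  = {a, c, d}ᶜ
  {c}  = {a, b, d}ᶜ
  |family| = 14
Round 4 (2 new):
  {a, c}  = {c} ∪ {a}
  {b, d}  = {d} ∪ {b}
  |family| = 16
Round 5 adds nothing — fixpoint reached.

|σ(𝒜)| = 16.  σ(𝒜) = { {}, {a}, {b}, {c}, {d}, {a, b}, {a, c}, {a, d}, {b, c}, {b, d}, {c, d}, {a, b, c}, {a, b, d}, {a, c, d}, {b, c, d}, Ω }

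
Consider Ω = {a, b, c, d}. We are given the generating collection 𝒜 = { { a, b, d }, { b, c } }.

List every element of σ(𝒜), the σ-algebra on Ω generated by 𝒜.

Initial family (4 sets): { ∅, { b, c }, { a, b, d }, Ω }.
Step 1: 2 new —
  { c }  = complement { a, b, d }
  { a, d }  = complement { b, c }
  — 6 sets.
Step 2 adds 1:
  { a, c, d }  = { c } ∪ { a, d }
  — 7 sets.
Step 3: 1 new —
  { b }  = complement { a, c, d }
  — 8 sets.
Step 4: already closed under ᶜ and ∪.

|σ(𝒜)| = 8.  σ(𝒜) = { ∅, { b }, { c }, { a, d }, { b, c }, { a, b, d }, { a, c, d }, Ω }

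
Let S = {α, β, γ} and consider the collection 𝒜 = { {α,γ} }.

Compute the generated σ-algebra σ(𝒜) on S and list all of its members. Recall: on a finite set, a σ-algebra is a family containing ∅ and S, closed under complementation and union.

Begin from { {}, {α,γ}, S } (that is, 𝒜 plus ∅ and S).
Round 1: 1 new —
  {β}  = ᶜ of {α,γ}
  |family| = 4
After Round 2 the family is unchanged; done.

Therefore σ(𝒜) = { {}, {β}, {α,γ}, S } (|σ(𝒜)| = 4).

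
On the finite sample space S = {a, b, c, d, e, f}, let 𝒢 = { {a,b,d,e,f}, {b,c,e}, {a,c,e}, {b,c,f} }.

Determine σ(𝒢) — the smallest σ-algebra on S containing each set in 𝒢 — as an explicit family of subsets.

Begin from { ∅, {a,c,e}, {b,c,e}, {b,c,f}, {a,b,d,e,f}, S } (that is, 𝒢 plus ∅ and S).
Iteration 1: 7 new —
  {c}  = S∖{a,b,d,e,f}
  {a,d,e}  = S∖{b,c,f}
  {a,d,f}  = S∖{b,c,e}
  {b,d,f}  = S∖{a,c,e}
  {a,b,c,e}  = {b,c,e} ∪ {a,c,e}
  {b,c,e,f}  = {b,c,e} ∪ {b,c,f}
  {a,b,c,e,f}  = {b,c,f} ∪ {a,c,e}
Iteration 2 adds 12:
  {d}  = S∖{a,b,c,e,f}
  {a,d}  = S∖{b,c,e,f}
  {d,f}  = S∖{a,b,c,e}
  {a,b,d,f}  = {b,d,f} ∪ {a,d,f}
  {a,c,d,e}  = {a,d,e} ∪ {a,c,e}
  {a,c,d,f}  = {a,d,f} ∪ {c}
  {a,d,e,f}  = {a,d,e} ∪ {a,d,f}
  {b,c,d,f}  = {b,d,f} ∪ {b,c,f}
  {a,b,c,d,e}  = {a,d,e} ∪ {b,c,e}
  {a,b,c,d,f}  = {b,c,f} ∪ {a,d,f}
  {a,c,d,e,f}  = {a,c,e} ∪ {a,d,f}
  {b,c,d,e,f}  = {b,d,f} ∪ {b,c,e}
Iteration 3 adds 13:
  {a}  = S∖{b,c,d,e,f}
  {b}  = S∖{a,c,d,e,f}
  {e}  = S∖{a,b,c,d,f}
  {f}  = S∖{a,b,c,d,e}
  {a,e}  = S∖{b,c,d,f}
  {b,c}  = S∖{a,d,e,f}
  {b,e}  = S∖{a,c,d,f}
  {b,f}  = S∖{a,c,d,e}
  {c,d}  = {c} ∪ {d}
  {c,e}  = S∖{a,b,d,f}
  {a,c,d}  = {a,d} ∪ {c}
  {c,d,f}  = {d,f} ∪ {c}
  {b,c,d,e}  = {b,c,e} ∪ {d}
Iteration 4: 25 new —
  {a,b}  = {b} ∪ {a}
  {a,c}  = {c} ∪ {a}
  {a,f}  = S∖{b,c,d,e}
  {b,d}  = {b} ∪ {d}
  {c,f}  = {c} ∪ {f}
  {d,e}  = {d} ∪ {e}
  {e,f}  = {f} ∪ {e}
  {a,b,c}  = {b,c} ∪ {a}
  {a,b,d}  = {b} ∪ {a,d}
  {a,b,e}  = S∖{c,d,f}
  {a,b,f}  = {b,f} ∪ {a}
  {a,e,f}  = {a,e} ∪ {f}
  {b,c,d}  = {c,d} ∪ {b}
  {b,d,e}  = {d} ∪ {b,e}
  {b,e,f}  = S∖{a,c,d}
  {c,d,e}  = {c,d} ∪ {c,e}
  {c,e,f}  = {c,e} ∪ {f}
  {d,e,f}  = {d,f} ∪ {e}
  {a,b,c,d}  = {b} ∪ {a,c,d}
  {a,b,c,f}  = {b,c,f} ∪ {a}
  {a,b,d,e}  = {b} ∪ {a,d,e}
  {a,b,e,f}  = S∖{c,d}
  {a,c,e,f}  = {a,c,e} ∪ {f}
  {b,d,e,f}  = {b,d,f} ∪ {b,e}
  {c,d,e,f}  = {c,e} ∪ {c,d,f}
Iteration 5 adds 1:
  {a,c,f}  = S∖{b,d,e}
Iteration 6: closed — nothing new.

Therefore σ(𝒢) = { ∅, {a}, {b}, {c}, {d}, {e}, {f}, {a,b}, {a,c}, {a,d}, {a,e}, {a,f}, {b,c}, {b,d}, {b,e}, {b,f}, {c,d}, {c,e}, {c,f}, {d,e}, {d,f}, {e,f}, {a,b,c}, {a,b,d}, {a,b,e}, {a,b,f}, {a,c,d}, {a,c,e}, {a,c,f}, {a,d,e}, {a,d,f}, {a,e,f}, {b,c,d}, {b,c,e}, {b,c,f}, {b,d,e}, {b,d,f}, {b,e,f}, {c,d,e}, {c,d,f}, {c,e,f}, {d,e,f}, {a,b,c,d}, {a,b,c,e}, {a,b,c,f}, {a,b,d,e}, {a,b,d,f}, {a,b,e,f}, {a,c,d,e}, {a,c,d,f}, {a,c,e,f}, {a,d,e,f}, {b,c,d,e}, {b,c,d,f}, {b,c,e,f}, {b,d,e,f}, {c,d,e,f}, {a,b,c,d,e}, {a,b,c,d,f}, {a,b,c,e,f}, {a,b,d,e,f}, {a,c,d,e,f}, {b,c,d,e,f}, S } (|σ(𝒢)| = 64).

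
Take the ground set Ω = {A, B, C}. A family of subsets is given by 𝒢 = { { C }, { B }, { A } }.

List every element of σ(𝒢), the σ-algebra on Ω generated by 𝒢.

σ(𝒢) (8 sets): { {  }, { A }, { B }, { C }, { A, B }, { A, C }, { B, C }, Ω }

Derivation:
Start: 𝒢 ∪ {∅, Ω} = { {  }, { A }, { B }, { C }, Ω }.
Iteration 1: +3 →
  { A, B }  = { C }ᶜ
  { A, C }  = { B }ᶜ
  { B, C }  = { A }ᶜ
  — 8 sets.
Iteration 2: no new sets; the family is a σ-algebra.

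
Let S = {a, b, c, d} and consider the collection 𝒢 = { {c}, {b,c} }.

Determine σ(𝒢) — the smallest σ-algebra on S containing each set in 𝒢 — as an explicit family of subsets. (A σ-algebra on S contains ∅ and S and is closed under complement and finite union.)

Answer: σ(𝒢) = { {}, {b}, {c}, {a,d}, {b,c}, {a,b,d}, {a,c,d}, S }

Derivation:
Initial family (4 sets): { {}, {c}, {b,c}, S }.
Round 1 adds 2:
  {a,d}  = ᶜ of {b,c}
  {a,b,d}  = ᶜ of {c}
  [6 total]
Round 2: +1 →
  {a,c,d}  = {c} ∪ {a,d}
  [7 total]
Round 3: +1 →
  {b}  = ᶜ of {a,c,d}
  [8 total]
Round 4: already closed under ᶜ and ∪.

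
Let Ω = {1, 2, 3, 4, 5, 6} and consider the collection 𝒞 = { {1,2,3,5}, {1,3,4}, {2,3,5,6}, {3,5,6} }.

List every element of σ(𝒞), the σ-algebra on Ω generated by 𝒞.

|σ(𝒞)| = 64.  σ(𝒞) = { {}, {1}, {2}, {3}, {4}, {5}, {6}, {1,2}, {1,3}, {1,4}, {1,5}, {1,6}, {2,3}, {2,4}, {2,5}, {2,6}, {3,4}, {3,5}, {3,6}, {4,5}, {4,6}, {5,6}, {1,2,3}, {1,2,4}, {1,2,5}, {1,2,6}, {1,3,4}, {1,3,5}, {1,3,6}, {1,4,5}, {1,4,6}, {1,5,6}, {2,3,4}, {2,3,5}, {2,3,6}, {2,4,5}, {2,4,6}, {2,5,6}, {3,4,5}, {3,4,6}, {3,5,6}, {4,5,6}, {1,2,3,4}, {1,2,3,5}, {1,2,3,6}, {1,2,4,5}, {1,2,4,6}, {1,2,5,6}, {1,3,4,5}, {1,3,4,6}, {1,3,5,6}, {1,4,5,6}, {2,3,4,5}, {2,3,4,6}, {2,3,5,6}, {2,4,5,6}, {3,4,5,6}, {1,2,3,4,5}, {1,2,3,4,6}, {1,2,3,5,6}, {1,2,4,5,6}, {1,3,4,5,6}, {2,3,4,5,6}, Ω }

Check:
Seed the family with 𝒞 together with ∅ and Ω: { {}, {1,3,4}, {3,5,6}, {1,2,3,5}, {2,3,5,6}, Ω }.
Pass 1 adds 7:
  {1,4}  = {2,3,5,6}ᶜ
  {4,6}  = {1,2,3,5}ᶜ
  {1,2,4}  = {3,5,6}ᶜ
  {2,5,6}  = {1,3,4}ᶜ
  {1,2,3,4,5}  = {1,3,4} ∪ {1,2,3,5}
  {1,2,3,5,6}  = {3,5,6} ∪ {1,2,3,5}
  {1,3,4,5,6}  = {1,3,4} ∪ {3,5,6}
  (now 13)
Pass 2. New:
  {2}  = {1,3,4,5,6}ᶜ
  {4}  = {1,2,3,5,6}ᶜ
  {6}  = {1,2,3,4,5}ᶜ
  {1,4,6}  = {1,4} ∪ {4,6}
  {1,2,3,4}  = {1,2,4} ∪ {1,3,4}
  {1,2,4,6}  = {1,2,4} ∪ {4,6}
  {1,3,4,6}  = {1,3,4} ∪ {4,6}
  {2,4,5,6}  = {2,5,6} ∪ {4,6}
  {3,4,5,6}  = {3,5,6} ∪ {4,6}
  {1,2,4,5,6}  = {2,5,6} ∪ {1,2,4}
  {2,3,4,5,6}  = {4,6} ∪ {2,3,5,6}
  (now 24)
Pass 3: 12 new —
  {1}  = {2,3,4,5,6}ᶜ
  {3}  = {1,2,4,5,6}ᶜ
  {1,2}  = {3,4,5,6}ᶜ
  {1,3}  = {2,4,5,6}ᶜ
  {2,4}  = {2} ∪ {4}
  {2,5}  = {1,3,4,6}ᶜ
  {2,6}  = {2} ∪ {6}
  {3,5}  = {1,2,4,6}ᶜ
  {5,6}  = {1,2,3,4}ᶜ
  {2,3,5}  = {1,4,6}ᶜ
  {2,4,6}  = {2} ∪ {4,6}
  {1,2,3,4,6}  = {2} ∪ {1,3,4,6}
  (now 36)
Pass 4 adds 25:
  {5}  = {1,2,3,4,6}ᶜ
  {1,6}  = {1} ∪ {6}
  {2,3}  = {2} ∪ {3}
  {3,4}  = {3} ∪ {4}
  {3,6}  = {6} ∪ {3}
  {1,2,3}  = {1,2} ∪ {3}
  {1,2,5}  = {2,5} ∪ {1,2}
  {1,2,6}  = {1,2} ∪ {2,6}
  {1,3,5}  = {2,4,6}ᶜ
  {1,3,6}  = {6} ∪ {1,3}
  {1,5,6}  = {5,6} ∪ {1}
  {2,3,4}  = {3} ∪ {2,4}
  {2,3,6}  = {2,6} ∪ {3}
  {2,4,5}  = {2,5} ∪ {4}
  {3,4,5}  = {4} ∪ {3,5}
  {3,4,6}  = {3} ∪ {4,6}
  {4,5,6}  = {5,6} ∪ {4}
  {1,2,3,6}  = {2,6} ∪ {1,3}
  {1,2,4,5}  = {2,5} ∪ {1,2,4}
  {1,2,5,6}  = {5,6} ∪ {1,2}
  {1,3,4,5}  = {2,6}ᶜ
  {1,3,5,6}  = {2,4}ᶜ
  {1,4,5,6}  = {5,6} ∪ {1,4,6}
  {2,3,4,5}  = {2,3,5} ∪ {4}
  {2,3,4,6}  = {2,4,6} ∪ {3}
  (now 61)
Pass 5: +3 →
  {1,5}  = {2,3,4,6}ᶜ
  {4,5}  = {1,2,3,6}ᶜ
  {1,4,5}  = {2,3,6}ᶜ
  (now 64)
Pass 6: stable.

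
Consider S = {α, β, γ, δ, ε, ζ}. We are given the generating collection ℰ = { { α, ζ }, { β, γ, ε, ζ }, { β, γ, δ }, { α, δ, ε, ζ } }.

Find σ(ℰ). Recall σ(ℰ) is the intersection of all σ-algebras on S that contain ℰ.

Answer: σ(ℰ) = { {  }, { α }, { δ }, { ε }, { ζ }, { α, δ }, { α, ε }, { α, ζ }, { β, γ }, { δ, ε }, { δ, ζ }, { ε, ζ }, { α, β, γ }, { α, δ, ε }, { α, δ, ζ }, { α, ε, ζ }, { β, γ, δ }, { β, γ, ε }, { β, γ, ζ }, { δ, ε, ζ }, { α, β, γ, δ }, { α, β, γ, ε }, { α, β, γ, ζ }, { α, δ, ε, ζ }, { β, γ, δ, ε }, { β, γ, δ, ζ }, { β, γ, ε, ζ }, { α, β, γ, δ, ε }, { α, β, γ, δ, ζ }, { α, β, γ, ε, ζ }, { β, γ, δ, ε, ζ }, S }

Check:
Take S₀ = ℰ ∪ {∅, S} = { {  }, { α, ζ }, { β, γ, δ }, { α, δ, ε, ζ }, { β, γ, ε, ζ }, S }.
Pass 1 (7 new):
  { α, δ }  = { β, γ, ε, ζ }ᶜ
  { β, γ }  = { α, δ, ε, ζ }ᶜ
  { α, ε, ζ }  = { β, γ, δ }ᶜ
  { β, γ, δ, ε }  = { α, ζ }ᶜ
  { α, β, γ, δ, ζ }  = { β, γ, δ } ∪ { α, ζ }
  { α, β, γ, ε, ζ }  = { α, ζ } ∪ { β, γ, ε, ζ }
  { β, γ, δ, ε, ζ }  = { β, γ, δ } ∪ { β, γ, ε, ζ }
  — 13 sets.
Pass 2. New:
  { α }  = { β, γ, δ, ε, ζ }ᶜ
  { δ }  = { α, β, γ, ε, ζ }ᶜ
  { ε }  = { α, β, γ, δ, ζ }ᶜ
  { α, δ, ζ }  = { α, ζ } ∪ { α, δ }
  { α, β, γ, δ }  = { β, γ, δ } ∪ { α, δ }
  { α, β, γ, ζ }  = { α, ζ } ∪ { β, γ }
  { α, β, γ, δ, ε }  = { β, γ, δ, ε } ∪ { α, δ }
  — 20 sets.
Pass 3: +7 →
  { ζ }  = { α, β, γ, δ, ε }ᶜ
  { α, ε }  = { ε } ∪ { α }
  { δ, ε }  = { α, β, γ, ζ }ᶜ
  { ε, ζ }  = { α, β, γ, δ }ᶜ
  { α, β, γ }  = { β, γ } ∪ { α }
  { α, δ, ε }  = { α, δ } ∪ { ε }
  { β, γ, ε }  = { α, δ, ζ }ᶜ
  — 27 sets.
Pass 4 (5 new):
  { δ, ζ }  = { ζ } ∪ { δ }
  { β, γ, ζ }  = { α, δ, ε }ᶜ
  { δ, ε, ζ }  = { α, β, γ }ᶜ
  { α, β, γ, ε }  = { α, β, γ } ∪ { ε }
  { β, γ, δ, ζ }  = { α, ε }ᶜ
  — 32 sets.
After Pass 5 the family is unchanged; done.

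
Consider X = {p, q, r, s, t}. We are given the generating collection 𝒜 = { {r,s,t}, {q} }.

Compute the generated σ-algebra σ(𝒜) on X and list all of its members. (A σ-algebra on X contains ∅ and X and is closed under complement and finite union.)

σ(𝒜) = { ∅, {p}, {q}, {p,q}, {r,s,t}, {p,r,s,t}, {q,r,s,t}, X }

Check:
Start: 𝒜 ∪ {∅, X} = { ∅, {q}, {r,s,t}, X }.
Iteration 1 (3 new):
  {p,q}  = complement {r,s,t}
  {p,r,s,t}  = complement {q}
  {q,r,s,t}  = {q} ∪ {r,s,t}
  [7 total]
Iteration 2: +1 →
  {p}  = complement {q,r,s,t}
  [8 total]
Iteration 3 adds nothing — fixpoint reached.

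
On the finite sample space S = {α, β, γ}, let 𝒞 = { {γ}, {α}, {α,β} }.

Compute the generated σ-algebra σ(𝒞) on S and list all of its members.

σ(𝒞) (8 sets): { {}, {α}, {β}, {γ}, {α,β}, {α,γ}, {β,γ}, S }

Trace:
Seed the family with 𝒞 together with ∅ and S: { {}, {α}, {γ}, {α,β}, S }.
Pass 1 (2 new):
  {α,γ}  = {γ} ∪ {α}
  {β,γ}  = S∖{α}
  |family| = 7
Pass 2. New:
  {β}  = S∖{α,γ}
  |family| = 8
Pass 3: no new sets; the family is a σ-algebra.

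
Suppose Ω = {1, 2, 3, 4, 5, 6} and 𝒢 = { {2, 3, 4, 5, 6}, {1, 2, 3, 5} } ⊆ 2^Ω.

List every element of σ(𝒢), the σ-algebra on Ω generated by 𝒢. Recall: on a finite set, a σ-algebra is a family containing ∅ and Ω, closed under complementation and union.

|σ(𝒢)| = 8.  σ(𝒢) = { ∅, {1}, {4, 6}, {1, 4, 6}, {2, 3, 5}, {1, 2, 3, 5}, {2, 3, 4, 5, 6}, Ω }

Working:
Begin from { ∅, {1, 2, 3, 5}, {2, 3, 4, 5, 6}, Ω } (that is, 𝒢 plus ∅ and Ω).
Step 1 adds 2:
  {1}  = Ω∖{2, 3, 4, 5, 6}
  {4, 6}  = Ω∖{1, 2, 3, 5}
  |family| = 6
Step 2 (1 new):
  {1, 4, 6}  = {4, 6} ∪ {1}
  |family| = 7
Step 3. New:
  {2, 3, 5}  = Ω∖{1, 4, 6}
  |family| = 8
Step 4: stable.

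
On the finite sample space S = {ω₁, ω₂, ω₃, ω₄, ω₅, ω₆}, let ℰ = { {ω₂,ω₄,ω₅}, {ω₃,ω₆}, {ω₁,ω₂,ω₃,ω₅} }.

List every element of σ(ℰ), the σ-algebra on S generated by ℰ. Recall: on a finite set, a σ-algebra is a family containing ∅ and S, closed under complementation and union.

|σ(ℰ)| = 32.  σ(ℰ) = { {}, {ω₁}, {ω₃}, {ω₄}, {ω₆}, {ω₁,ω₃}, {ω₁,ω₄}, {ω₁,ω₆}, {ω₂,ω₅}, {ω₃,ω₄}, {ω₃,ω₆}, {ω₄,ω₆}, {ω₁,ω₂,ω₅}, {ω₁,ω₃,ω₄}, {ω₁,ω₃,ω₆}, {ω₁,ω₄,ω₆}, {ω₂,ω₃,ω₅}, {ω₂,ω₄,ω₅}, {ω₂,ω₅,ω₆}, {ω₃,ω₄,ω₆}, {ω₁,ω₂,ω₃,ω₅}, {ω₁,ω₂,ω₄,ω₅}, {ω₁,ω₂,ω₅,ω₆}, {ω₁,ω₃,ω₄,ω₆}, {ω₂,ω₃,ω₄,ω₅}, {ω₂,ω₃,ω₅,ω₆}, {ω₂,ω₄,ω₅,ω₆}, {ω₁,ω₂,ω₃,ω₄,ω₅}, {ω₁,ω₂,ω₃,ω₅,ω₆}, {ω₁,ω₂,ω₄,ω₅,ω₆}, {ω₂,ω₃,ω₄,ω₅,ω₆}, S }

Check:
Initial family (5 sets): { {}, {ω₃,ω₆}, {ω₂,ω₄,ω₅}, {ω₁,ω₂,ω₃,ω₅}, S }.
Round 1 adds 6:
  {ω₄,ω₆}  = S∖{ω₁,ω₂,ω₃,ω₅}
  {ω₁,ω₃,ω₆}  = S∖{ω₂,ω₄,ω₅}
  {ω₁,ω₂,ω₄,ω₅}  = S∖{ω₃,ω₆}
  {ω₁,ω₂,ω₃,ω₄,ω₅}  = {ω₁,ω₂,ω₃,ω₅} ∪ {ω₂,ω₄,ω₅}
  {ω₁,ω₂,ω₃,ω₅,ω₆}  = {ω₃,ω₆} ∪ {ω₁,ω₂,ω₃,ω₅}
  {ω₂,ω₃,ω₄,ω₅,ω₆}  = {ω₃,ω₆} ∪ {ω₂,ω₄,ω₅}
  [11 total]
Round 2: +7 →
  {ω₁}  = S∖{ω₂,ω₃,ω₄,ω₅,ω₆}
  {ω₄}  = S∖{ω₁,ω₂,ω₃,ω₅,ω₆}
  {ω₆}  = S∖{ω₁,ω₂,ω₃,ω₄,ω₅}
  {ω₃,ω₄,ω₆}  = {ω₃,ω₆} ∪ {ω₄,ω₆}
  {ω₁,ω₃,ω₄,ω₆}  = {ω₁,ω₃,ω₆} ∪ {ω₄,ω₆}
  {ω₂,ω₄,ω₅,ω₆}  = {ω₄,ω₆} ∪ {ω₂,ω₄,ω₅}
  {ω₁,ω₂,ω₄,ω₅,ω₆}  = {ω₁,ω₂,ω₄,ω₅} ∪ {ω₄,ω₆}
  [18 total]
Round 3: 7 new —
  {ω₃}  = S∖{ω₁,ω₂,ω₄,ω₅,ω₆}
  {ω₁,ω₃}  = S∖{ω₂,ω₄,ω₅,ω₆}
  {ω₁,ω₄}  = {ω₁} ∪ {ω₄}
  {ω₁,ω₆}  = {ω₁} ∪ {ω₆}
  {ω₂,ω₅}  = S∖{ω₁,ω₃,ω₄,ω₆}
  {ω₁,ω₂,ω₅}  = S∖{ω₃,ω₄,ω₆}
  {ω₁,ω₄,ω₆}  = {ω₁} ∪ {ω₄,ω₆}
  [25 total]
Round 4 (7 new):
  {ω₃,ω₄}  = {ω₃} ∪ {ω₄}
  {ω₁,ω₃,ω₄}  = {ω₃} ∪ {ω₁,ω₄}
  {ω₂,ω₃,ω₅}  = S∖{ω₁,ω₄,ω₆}
  {ω₂,ω₅,ω₆}  = {ω₂,ω₅} ∪ {ω₆}
  {ω₁,ω₂,ω₅,ω₆}  = {ω₂,ω₅} ∪ {ω₁,ω₆}
  {ω₂,ω₃,ω₄,ω₅}  = S∖{ω₁,ω₆}
  {ω₂,ω₃,ω₅,ω₆}  = S∖{ω₁,ω₄}
  [32 total]
Round 5: already closed under ᶜ and ∪.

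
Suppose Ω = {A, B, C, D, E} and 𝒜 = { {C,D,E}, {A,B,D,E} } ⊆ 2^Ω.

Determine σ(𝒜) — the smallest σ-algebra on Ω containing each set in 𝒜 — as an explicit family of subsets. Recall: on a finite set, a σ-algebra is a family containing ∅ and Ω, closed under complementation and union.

σ(𝒜) = { {}, {C}, {A,B}, {D,E}, {A,B,C}, {C,D,E}, {A,B,D,E}, Ω }

Check:
Begin from { {}, {C,D,E}, {A,B,D,E}, Ω } (that is, 𝒜 plus ∅ and Ω).
Iteration 1 adds 2:
  {C}  = ᶜ of {A,B,D,E}
  {A,B}  = ᶜ of {C,D,E}
  — 6 sets.
Iteration 2 (1 new):
  {A,B,C}  = {C} ∪ {A,B}
  — 7 sets.
Iteration 3: +1 →
  {D,E}  = ᶜ of {A,B,C}
  — 8 sets.
Iteration 4 adds nothing — fixpoint reached.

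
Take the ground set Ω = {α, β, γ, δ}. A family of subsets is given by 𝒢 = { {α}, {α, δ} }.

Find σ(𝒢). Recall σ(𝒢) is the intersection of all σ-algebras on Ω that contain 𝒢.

Answer: σ(𝒢) = { {}, {α}, {δ}, {α, δ}, {β, γ}, {α, β, γ}, {β, γ, δ}, Ω }

Check:
Take S₀ = 𝒢 ∪ {∅, Ω} = { {}, {α}, {α, δ}, Ω }.
Step 1. New:
  {β, γ}  = ᶜ of {α, δ}
  {β, γ, δ}  = ᶜ of {α}
  (now 6)
Step 2 adds 1:
  {α, β, γ}  = {β, γ} ∪ {α}
  (now 7)
Step 3 (1 new):
  {δ}  = ᶜ of {α, β, γ}
  (now 8)
Step 4: closed — nothing new.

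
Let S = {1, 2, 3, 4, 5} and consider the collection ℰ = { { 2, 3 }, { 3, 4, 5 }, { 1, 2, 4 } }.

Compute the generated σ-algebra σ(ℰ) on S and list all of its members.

Take S₀ = ℰ ∪ {∅, S} = { {}, { 2, 3 }, { 1, 2, 4 }, { 3, 4, 5 }, S }.
Round 1: 5 new —
  { 1, 2 }  = ᶜ of { 3, 4, 5 }
  { 3, 5 }  = ᶜ of { 1, 2, 4 }
  { 1, 4, 5 }  = ᶜ of { 2, 3 }
  { 1, 2, 3, 4 }  = { 2, 3 } ∪ { 1, 2, 4 }
  { 2, 3, 4, 5 }  = { 3, 4, 5 } ∪ { 2, 3 }
  |family| = 10
Round 2 adds 7:
  { 1 }  = ᶜ of { 2, 3, 4, 5 }
  { 5 }  = ᶜ of { 1, 2, 3, 4 }
  { 1, 2, 3 }  = { 1, 2 } ∪ { 2, 3 }
  { 2, 3, 5 }  = { 2, 3 } ∪ { 3, 5 }
  { 1, 2, 3, 5 }  = { 1, 2 } ∪ { 3, 5 }
  { 1, 2, 4, 5 }  = { 1, 4, 5 } ∪ { 1, 2 }
  { 1, 3, 4, 5 }  = { 1, 4, 5 } ∪ { 3, 4, 5 }
  |family| = 17
Round 3. New:
  { 2 }  = ᶜ of { 1, 3, 4, 5 }
  { 3 }  = ᶜ of { 1, 2, 4, 5 }
  { 4 }  = ᶜ of { 1, 2, 3, 5 }
  { 1, 4 }  = ᶜ of { 2, 3, 5 }
  { 1, 5 }  = { 5 } ∪ { 1 }
  { 4, 5 }  = ᶜ of { 1, 2, 3 }
  { 1, 2, 5 }  = { 1, 2 } ∪ { 5 }
  { 1, 3, 5 }  = { 3, 5 } ∪ { 1 }
  |family| = 25
Round 4 (7 new):
  { 1, 3 }  = { 3 } ∪ { 1 }
  { 2, 4 }  = ᶜ of { 1, 3, 5 }
  { 2, 5 }  = { 2 } ∪ { 5 }
  { 3, 4 }  = ᶜ of { 1, 2, 5 }
  { 1, 3, 4 }  = { 3 } ∪ { 1, 4 }
  { 2, 3, 4 }  = ᶜ of { 1, 5 }
  { 2, 4, 5 }  = { 2 } ∪ { 4, 5 }
  |family| = 32
After Round 5 the family is unchanged; done.

|σ(ℰ)| = 32.  σ(ℰ) = { {}, { 1 }, { 2 }, { 3 }, { 4 }, { 5 }, { 1, 2 }, { 1, 3 }, { 1, 4 }, { 1, 5 }, { 2, 3 }, { 2, 4 }, { 2, 5 }, { 3, 4 }, { 3, 5 }, { 4, 5 }, { 1, 2, 3 }, { 1, 2, 4 }, { 1, 2, 5 }, { 1, 3, 4 }, { 1, 3, 5 }, { 1, 4, 5 }, { 2, 3, 4 }, { 2, 3, 5 }, { 2, 4, 5 }, { 3, 4, 5 }, { 1, 2, 3, 4 }, { 1, 2, 3, 5 }, { 1, 2, 4, 5 }, { 1, 3, 4, 5 }, { 2, 3, 4, 5 }, S }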